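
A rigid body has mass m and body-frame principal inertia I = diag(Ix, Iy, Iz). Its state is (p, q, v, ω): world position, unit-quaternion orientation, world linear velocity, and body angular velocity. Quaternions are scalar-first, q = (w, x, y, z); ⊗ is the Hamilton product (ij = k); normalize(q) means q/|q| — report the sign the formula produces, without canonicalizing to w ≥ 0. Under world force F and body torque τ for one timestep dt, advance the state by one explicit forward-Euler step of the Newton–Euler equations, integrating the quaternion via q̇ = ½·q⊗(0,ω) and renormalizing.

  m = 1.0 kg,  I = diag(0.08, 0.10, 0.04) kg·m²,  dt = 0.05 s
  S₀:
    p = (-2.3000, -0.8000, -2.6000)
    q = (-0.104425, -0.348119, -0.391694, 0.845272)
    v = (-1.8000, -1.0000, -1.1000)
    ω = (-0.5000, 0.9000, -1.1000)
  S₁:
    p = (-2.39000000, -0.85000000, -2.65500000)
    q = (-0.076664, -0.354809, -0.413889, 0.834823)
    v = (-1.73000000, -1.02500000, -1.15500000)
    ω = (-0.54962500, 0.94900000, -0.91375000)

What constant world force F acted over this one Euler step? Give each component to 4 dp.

F = (1.4000, -0.5000, -1.1000)

v₁ − v₀ = (0.07000000, -0.02500000, -0.05500000)
F = m·Δv/dt = (1.4000, -0.5000, -1.1000)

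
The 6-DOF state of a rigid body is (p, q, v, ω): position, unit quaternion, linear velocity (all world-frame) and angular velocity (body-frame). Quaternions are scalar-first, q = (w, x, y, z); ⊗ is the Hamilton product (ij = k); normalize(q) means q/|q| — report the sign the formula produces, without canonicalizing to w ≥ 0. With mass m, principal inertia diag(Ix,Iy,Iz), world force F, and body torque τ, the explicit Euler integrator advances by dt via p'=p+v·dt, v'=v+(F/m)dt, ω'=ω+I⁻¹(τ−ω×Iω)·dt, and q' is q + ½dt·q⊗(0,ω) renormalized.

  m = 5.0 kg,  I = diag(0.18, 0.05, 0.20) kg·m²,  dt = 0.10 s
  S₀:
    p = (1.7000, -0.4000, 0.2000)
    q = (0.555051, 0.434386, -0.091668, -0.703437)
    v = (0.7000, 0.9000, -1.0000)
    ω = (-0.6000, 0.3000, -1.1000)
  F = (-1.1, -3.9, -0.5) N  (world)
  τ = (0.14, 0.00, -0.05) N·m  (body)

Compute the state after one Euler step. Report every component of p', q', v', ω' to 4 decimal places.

p' = p + v·dt = (1.7700, -0.3100, 0.1000)
v' = v + a·dt = (0.6780, 0.8220, -1.0100)
(τ − ω×Iω)/I = (1.0528, 0.2640, -0.3670)
ω + α·dt = (-0.4947, 0.3264, -1.1367)
2q̇ = q⊗(0,ω) = (-0.4856487, -0.0211647, 1.0664021, -0.5352411)
updated quaternion q' = (0.5297, 0.4324, -0.0383, -0.7287)

p' = (1.7700, -0.3100, 0.1000)
q' = (0.5297, 0.4324, -0.0383, -0.7287)
v' = (0.6780, 0.8220, -1.0100)
ω' = (-0.4947, 0.3264, -1.1367)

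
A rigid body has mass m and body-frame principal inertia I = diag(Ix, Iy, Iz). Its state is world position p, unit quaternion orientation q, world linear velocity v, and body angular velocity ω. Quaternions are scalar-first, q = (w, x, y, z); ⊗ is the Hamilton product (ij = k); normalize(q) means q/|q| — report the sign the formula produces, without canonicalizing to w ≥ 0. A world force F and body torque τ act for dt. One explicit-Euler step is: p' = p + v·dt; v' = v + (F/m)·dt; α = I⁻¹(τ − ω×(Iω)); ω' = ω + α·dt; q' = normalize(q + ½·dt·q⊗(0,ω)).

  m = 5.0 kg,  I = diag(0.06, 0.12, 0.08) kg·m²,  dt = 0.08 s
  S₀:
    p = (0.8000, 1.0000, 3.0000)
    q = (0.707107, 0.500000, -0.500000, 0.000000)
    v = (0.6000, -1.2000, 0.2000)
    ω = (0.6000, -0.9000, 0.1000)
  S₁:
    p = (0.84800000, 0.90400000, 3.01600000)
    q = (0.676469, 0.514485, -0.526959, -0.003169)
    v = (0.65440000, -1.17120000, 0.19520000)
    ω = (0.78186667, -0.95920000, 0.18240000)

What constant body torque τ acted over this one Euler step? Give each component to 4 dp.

Δω = ω₁−ω₀ = (0.18186667, -0.05920000, 0.08240000)
I·α + gyro = (0.1400, -0.0900, 0.0500)

τ = (0.1400, -0.0900, 0.0500)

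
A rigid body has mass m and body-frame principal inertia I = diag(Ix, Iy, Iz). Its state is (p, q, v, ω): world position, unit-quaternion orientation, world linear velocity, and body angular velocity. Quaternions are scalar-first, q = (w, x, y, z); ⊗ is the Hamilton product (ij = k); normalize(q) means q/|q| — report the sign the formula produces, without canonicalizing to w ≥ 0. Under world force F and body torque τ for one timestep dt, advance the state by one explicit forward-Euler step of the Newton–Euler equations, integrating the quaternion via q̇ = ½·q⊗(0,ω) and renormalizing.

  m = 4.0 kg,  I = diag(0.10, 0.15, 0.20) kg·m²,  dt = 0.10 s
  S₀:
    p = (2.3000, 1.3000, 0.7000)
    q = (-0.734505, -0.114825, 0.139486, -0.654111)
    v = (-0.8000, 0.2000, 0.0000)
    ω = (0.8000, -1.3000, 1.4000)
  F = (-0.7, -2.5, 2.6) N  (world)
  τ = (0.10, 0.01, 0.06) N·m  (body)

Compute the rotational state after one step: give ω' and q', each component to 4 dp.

ω' = (0.9910, -1.2187, 1.4560)
q' = (-0.6715, -0.1760, 0.1682, -0.6999)

α = I⁻¹(τ − ω×Iω) = (1.9100, 0.8133, 0.5600)
new body rate ω' = (0.9910, -1.2187, 1.4560)
q⊗(0,ω) = (1.1889472, -1.2426679, 0.5923227, -0.9906233)
q' = normalize(q + ½dt·q⊗(0,ω)) = (-0.6715, -0.1760, 0.1682, -0.6999)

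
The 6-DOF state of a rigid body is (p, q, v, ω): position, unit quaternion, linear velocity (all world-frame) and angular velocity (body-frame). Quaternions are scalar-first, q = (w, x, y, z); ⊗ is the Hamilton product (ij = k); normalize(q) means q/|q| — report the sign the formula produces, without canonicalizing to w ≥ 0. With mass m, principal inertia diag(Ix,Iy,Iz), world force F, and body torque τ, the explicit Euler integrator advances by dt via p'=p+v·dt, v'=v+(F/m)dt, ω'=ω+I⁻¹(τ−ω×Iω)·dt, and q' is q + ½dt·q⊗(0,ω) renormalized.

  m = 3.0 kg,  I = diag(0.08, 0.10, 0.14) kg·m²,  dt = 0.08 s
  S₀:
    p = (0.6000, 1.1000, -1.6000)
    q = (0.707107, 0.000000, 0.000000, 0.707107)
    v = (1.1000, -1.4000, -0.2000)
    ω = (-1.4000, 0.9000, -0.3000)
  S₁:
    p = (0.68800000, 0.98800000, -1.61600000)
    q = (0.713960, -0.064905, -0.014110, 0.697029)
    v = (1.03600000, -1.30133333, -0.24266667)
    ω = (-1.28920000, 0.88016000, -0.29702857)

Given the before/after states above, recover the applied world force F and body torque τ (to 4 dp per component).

ω₁ − ω₀ = (0.11080000, -0.01984000, 0.00297143)
τ = I·(Δω/dt) + ω₀×(Iω₀) = (0.1000, -0.0500, -0.0200)
velocity change Δv = (-0.06400000, 0.09866667, -0.04266667)
F = m·Δv/dt = (-2.4000, 3.7000, -1.6000)

F = (-2.4000, 3.7000, -1.6000)
τ = (0.1000, -0.0500, -0.0200)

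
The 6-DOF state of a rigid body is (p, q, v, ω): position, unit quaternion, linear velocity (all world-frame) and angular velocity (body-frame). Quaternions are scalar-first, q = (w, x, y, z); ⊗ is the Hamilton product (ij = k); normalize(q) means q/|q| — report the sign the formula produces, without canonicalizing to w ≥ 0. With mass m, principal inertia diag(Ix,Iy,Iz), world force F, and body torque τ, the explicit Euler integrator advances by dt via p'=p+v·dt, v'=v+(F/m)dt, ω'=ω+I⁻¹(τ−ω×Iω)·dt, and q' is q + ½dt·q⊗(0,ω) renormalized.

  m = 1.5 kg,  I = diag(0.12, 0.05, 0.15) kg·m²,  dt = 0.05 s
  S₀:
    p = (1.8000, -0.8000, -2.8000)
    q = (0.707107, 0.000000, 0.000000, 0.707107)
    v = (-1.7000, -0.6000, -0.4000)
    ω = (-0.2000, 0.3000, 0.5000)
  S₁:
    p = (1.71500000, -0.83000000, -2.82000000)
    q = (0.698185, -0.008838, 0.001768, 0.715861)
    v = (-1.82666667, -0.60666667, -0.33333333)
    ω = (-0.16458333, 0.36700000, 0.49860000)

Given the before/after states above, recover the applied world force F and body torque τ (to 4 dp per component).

F = (-3.8000, -0.2000, 2.0000)
τ = (0.1000, 0.0700, 0.0000)

ω₁ − ω₀ = (0.03541667, 0.06700000, -0.00140000)
ω₀×(Iω₀) = (0.0150, 0.0030, 0.0042)
applied torque τ = (0.1000, 0.0700, 0.0000)
velocity change Δv = (-0.12666667, -0.00666667, 0.06666667)
m·(v₁−v₀)/dt = (-3.8000, -0.2000, 2.0000)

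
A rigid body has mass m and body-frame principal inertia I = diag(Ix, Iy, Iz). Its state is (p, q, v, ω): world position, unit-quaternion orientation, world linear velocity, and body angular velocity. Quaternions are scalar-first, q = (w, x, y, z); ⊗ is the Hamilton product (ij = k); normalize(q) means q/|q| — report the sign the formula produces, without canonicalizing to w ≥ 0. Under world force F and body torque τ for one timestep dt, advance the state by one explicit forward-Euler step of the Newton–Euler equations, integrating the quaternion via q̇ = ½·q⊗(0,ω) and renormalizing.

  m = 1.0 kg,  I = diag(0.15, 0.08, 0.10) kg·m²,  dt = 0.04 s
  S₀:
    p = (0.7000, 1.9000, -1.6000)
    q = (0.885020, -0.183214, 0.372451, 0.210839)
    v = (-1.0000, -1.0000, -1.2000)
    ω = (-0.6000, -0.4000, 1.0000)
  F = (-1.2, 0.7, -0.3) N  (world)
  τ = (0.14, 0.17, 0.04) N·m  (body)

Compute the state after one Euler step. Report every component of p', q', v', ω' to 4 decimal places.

p' = (0.6600, 1.8600, -1.6480)
q' = (0.8813, -0.1846, 0.3664, 0.2344)
v' = (-1.0480, -0.9720, -1.2120)
ω' = (-0.5605, -0.3000, 1.0227)

gyro term ω×Iω = (-0.0080, -0.0300, -0.0168)
angular accel α = (0.9867, 2.5000, 0.5680)
ω + α·dt = (-0.5605, -0.3000, 1.0227)
q⊗(0,ω) = (-0.1717870, -0.0742254, -0.2972974, 1.1817762)
updated quaternion q' = (0.8813, -0.1846, 0.3664, 0.2344)
p + v·dt = (0.6600, 1.8600, -1.6480)
new velocity v' = (-1.0480, -0.9720, -1.2120)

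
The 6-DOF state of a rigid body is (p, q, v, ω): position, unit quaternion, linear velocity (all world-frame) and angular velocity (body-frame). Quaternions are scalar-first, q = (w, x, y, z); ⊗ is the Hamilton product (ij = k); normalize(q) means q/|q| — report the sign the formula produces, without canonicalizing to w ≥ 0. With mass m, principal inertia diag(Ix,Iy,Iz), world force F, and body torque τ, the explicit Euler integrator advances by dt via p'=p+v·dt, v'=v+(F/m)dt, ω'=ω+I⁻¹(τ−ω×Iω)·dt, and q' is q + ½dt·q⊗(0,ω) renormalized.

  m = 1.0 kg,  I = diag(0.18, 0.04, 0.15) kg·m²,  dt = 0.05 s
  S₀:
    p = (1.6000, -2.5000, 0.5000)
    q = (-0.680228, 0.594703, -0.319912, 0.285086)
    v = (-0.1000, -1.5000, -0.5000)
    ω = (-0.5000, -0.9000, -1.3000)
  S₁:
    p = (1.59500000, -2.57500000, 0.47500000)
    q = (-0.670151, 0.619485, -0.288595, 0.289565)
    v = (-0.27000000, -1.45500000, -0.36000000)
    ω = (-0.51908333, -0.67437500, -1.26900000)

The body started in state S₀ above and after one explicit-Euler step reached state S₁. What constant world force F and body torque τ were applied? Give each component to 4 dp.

Δv = v₁−v₀ = (-0.17000000, 0.04500000, 0.14000000)
m·(v₁−v₀)/dt = (-3.4000, 0.9000, 2.8000)
ω₁ − ω₀ = (-0.01908333, 0.22562500, 0.03100000)
gyro term ω₀×Iω₀ = (0.1287, 0.0195, -0.0630)
applied torque τ = (0.0600, 0.2000, 0.0300)

F = (-3.4000, 0.9000, 2.8000)
τ = (0.0600, 0.2000, 0.0300)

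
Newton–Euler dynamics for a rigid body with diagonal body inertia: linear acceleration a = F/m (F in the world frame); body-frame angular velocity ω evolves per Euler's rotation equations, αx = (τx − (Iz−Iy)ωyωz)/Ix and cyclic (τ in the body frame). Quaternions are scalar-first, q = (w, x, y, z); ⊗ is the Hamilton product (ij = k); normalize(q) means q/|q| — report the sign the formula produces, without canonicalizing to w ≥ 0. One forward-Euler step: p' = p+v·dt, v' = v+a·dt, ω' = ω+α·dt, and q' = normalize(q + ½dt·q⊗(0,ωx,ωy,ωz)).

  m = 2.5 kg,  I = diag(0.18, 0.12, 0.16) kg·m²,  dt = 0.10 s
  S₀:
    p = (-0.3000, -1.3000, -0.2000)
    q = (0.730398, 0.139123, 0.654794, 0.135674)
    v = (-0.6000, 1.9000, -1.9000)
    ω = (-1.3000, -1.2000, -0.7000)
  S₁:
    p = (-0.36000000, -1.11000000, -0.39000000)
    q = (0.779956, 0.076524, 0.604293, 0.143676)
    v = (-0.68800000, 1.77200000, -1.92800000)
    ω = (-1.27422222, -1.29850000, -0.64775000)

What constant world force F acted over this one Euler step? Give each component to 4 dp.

F = (-2.2000, -3.2000, -0.7000)

velocity change Δv = (-0.08800000, -0.12800000, -0.02800000)
m·(v₁−v₀)/dt = (-2.2000, -3.2000, -0.7000)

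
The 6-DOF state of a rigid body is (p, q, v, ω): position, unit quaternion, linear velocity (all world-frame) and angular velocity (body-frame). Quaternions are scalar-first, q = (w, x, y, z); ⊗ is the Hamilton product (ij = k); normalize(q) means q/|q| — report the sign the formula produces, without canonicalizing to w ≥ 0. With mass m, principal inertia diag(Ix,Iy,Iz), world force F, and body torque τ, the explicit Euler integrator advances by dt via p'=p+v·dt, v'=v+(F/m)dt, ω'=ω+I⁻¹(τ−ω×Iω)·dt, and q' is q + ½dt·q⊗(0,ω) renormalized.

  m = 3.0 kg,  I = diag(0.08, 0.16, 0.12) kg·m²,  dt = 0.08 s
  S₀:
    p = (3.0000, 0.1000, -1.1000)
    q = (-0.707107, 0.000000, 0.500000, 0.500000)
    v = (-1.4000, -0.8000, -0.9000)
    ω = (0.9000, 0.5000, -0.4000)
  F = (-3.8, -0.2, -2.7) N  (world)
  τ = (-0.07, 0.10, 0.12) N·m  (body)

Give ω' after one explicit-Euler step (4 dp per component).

angular accel α = (-0.9750, 0.5350, 0.7000)
new body rate ω' = (0.8220, 0.5428, -0.3440)

ω' = (0.8220, 0.5428, -0.3440)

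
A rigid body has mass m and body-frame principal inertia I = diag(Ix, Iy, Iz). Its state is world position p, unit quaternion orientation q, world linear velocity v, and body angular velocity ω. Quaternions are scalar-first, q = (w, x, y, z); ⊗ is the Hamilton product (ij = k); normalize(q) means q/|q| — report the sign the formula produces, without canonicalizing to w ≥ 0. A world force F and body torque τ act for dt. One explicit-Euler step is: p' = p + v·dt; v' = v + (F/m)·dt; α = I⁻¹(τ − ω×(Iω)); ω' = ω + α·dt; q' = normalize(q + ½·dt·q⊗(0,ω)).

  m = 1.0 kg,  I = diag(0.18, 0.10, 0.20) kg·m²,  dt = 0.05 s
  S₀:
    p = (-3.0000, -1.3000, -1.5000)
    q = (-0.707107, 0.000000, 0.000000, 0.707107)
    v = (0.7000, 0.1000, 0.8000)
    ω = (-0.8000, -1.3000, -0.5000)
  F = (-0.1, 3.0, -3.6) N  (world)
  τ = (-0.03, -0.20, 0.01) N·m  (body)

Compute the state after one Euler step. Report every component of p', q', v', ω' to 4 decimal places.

precession coupling ω×(Iω) = (0.0650, -0.0080, -0.0832)
(τ − ω×Iω)/I = (-0.5278, -1.9200, 0.4660)
ω + α·dt = (-0.8264, -1.3960, -0.4767)
2q̇ = q⊗(0,ω) = (0.3535535, 1.4849247, 0.3535535, 0.3535535)
updated quaternion q' = (-0.6977, 0.0371, 0.0088, 0.7154)
a = F/m = (-0.1000, 3.0000, -3.6000)
p + v·dt = (-2.9650, -1.2950, -1.4600)
new velocity v' = (0.6950, 0.2500, 0.6200)

p' = (-2.9650, -1.2950, -1.4600)
q' = (-0.6977, 0.0371, 0.0088, 0.7154)
v' = (0.6950, 0.2500, 0.6200)
ω' = (-0.8264, -1.3960, -0.4767)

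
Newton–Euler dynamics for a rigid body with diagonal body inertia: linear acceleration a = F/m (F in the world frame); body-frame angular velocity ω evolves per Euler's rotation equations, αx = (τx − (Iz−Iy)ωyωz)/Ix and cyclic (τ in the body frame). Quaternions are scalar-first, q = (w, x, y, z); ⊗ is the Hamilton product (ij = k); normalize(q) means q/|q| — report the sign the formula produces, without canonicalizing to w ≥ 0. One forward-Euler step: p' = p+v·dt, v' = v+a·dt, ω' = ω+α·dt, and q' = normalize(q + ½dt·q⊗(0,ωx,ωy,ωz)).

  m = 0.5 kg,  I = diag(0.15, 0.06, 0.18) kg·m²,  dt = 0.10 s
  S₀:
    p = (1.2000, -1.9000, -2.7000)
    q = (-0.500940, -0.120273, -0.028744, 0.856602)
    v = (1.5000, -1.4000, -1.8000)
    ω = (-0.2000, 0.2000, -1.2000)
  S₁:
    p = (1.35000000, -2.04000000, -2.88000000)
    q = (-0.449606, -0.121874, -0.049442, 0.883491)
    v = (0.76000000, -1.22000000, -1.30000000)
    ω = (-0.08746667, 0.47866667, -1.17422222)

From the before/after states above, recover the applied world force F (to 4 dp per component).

F = (-3.7000, 0.9000, 2.5000)

v₁ − v₀ = (-0.74000000, 0.18000000, 0.50000000)
applied force F = (-3.7000, 0.9000, 2.5000)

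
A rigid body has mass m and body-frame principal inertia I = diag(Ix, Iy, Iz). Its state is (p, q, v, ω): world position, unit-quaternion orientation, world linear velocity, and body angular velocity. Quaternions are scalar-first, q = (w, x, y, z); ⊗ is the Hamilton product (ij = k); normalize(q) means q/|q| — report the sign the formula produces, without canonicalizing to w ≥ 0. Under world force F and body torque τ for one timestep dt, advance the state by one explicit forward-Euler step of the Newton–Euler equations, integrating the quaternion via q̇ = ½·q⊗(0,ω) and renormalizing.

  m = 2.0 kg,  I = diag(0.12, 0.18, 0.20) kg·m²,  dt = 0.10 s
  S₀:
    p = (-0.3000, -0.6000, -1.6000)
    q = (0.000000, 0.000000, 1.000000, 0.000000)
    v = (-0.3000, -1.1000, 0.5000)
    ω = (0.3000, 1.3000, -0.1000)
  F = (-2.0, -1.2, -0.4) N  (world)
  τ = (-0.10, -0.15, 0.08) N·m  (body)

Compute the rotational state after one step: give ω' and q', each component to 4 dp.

ω' = (0.2188, 1.2153, -0.0717)
q' = (-0.0649, -0.0050, 0.9978, -0.0150)

precession coupling ω×(Iω) = (-0.0026, 0.0024, 0.0234)
α = I⁻¹(τ − ω×Iω) = (-0.8117, -0.8467, 0.2830)
new body rate ω' = (0.2188, 1.2153, -0.0717)
2q̇ = q⊗(0,ω) = (-1.3000000, -0.1000000, 0.0000000, -0.3000000)
updated quaternion q' = (-0.0649, -0.0050, 0.9978, -0.0150)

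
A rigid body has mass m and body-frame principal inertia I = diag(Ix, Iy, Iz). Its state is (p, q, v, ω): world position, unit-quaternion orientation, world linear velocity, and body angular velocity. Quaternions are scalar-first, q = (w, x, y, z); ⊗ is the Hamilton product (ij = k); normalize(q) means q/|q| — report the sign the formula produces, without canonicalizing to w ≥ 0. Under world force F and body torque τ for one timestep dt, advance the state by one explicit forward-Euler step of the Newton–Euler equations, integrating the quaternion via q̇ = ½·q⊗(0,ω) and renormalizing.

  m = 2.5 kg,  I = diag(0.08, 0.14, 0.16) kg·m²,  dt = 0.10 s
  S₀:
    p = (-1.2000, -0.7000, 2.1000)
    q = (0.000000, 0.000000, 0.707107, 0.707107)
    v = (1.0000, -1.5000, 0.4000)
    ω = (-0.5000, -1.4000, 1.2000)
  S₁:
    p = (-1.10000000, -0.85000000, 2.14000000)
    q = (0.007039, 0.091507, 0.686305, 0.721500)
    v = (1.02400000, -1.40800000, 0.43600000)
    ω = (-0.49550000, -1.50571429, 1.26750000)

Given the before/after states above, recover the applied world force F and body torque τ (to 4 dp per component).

F = (0.6000, 2.3000, 0.9000)
τ = (-0.0300, -0.1000, 0.1500)

v₁ − v₀ = (0.02400000, 0.09200000, 0.03600000)
applied force F = (0.6000, 2.3000, 0.9000)
rate change Δω = (0.00450000, -0.10571429, 0.06750000)
I·α + gyro = (-0.0300, -0.1000, 0.1500)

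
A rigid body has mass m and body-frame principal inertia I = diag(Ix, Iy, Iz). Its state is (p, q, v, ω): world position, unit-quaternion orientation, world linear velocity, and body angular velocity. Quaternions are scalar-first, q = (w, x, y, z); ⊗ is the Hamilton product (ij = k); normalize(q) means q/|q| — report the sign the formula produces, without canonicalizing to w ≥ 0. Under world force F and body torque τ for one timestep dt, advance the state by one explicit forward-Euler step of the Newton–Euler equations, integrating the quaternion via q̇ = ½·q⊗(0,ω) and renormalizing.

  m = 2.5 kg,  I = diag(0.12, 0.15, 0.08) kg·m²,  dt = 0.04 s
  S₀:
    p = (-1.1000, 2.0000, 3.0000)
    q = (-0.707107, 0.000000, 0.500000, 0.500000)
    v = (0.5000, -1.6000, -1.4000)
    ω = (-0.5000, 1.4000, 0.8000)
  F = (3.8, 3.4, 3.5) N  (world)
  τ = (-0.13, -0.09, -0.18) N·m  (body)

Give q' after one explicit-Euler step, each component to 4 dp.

q' = (-0.7287, 0.0011, 0.4749, 0.4934)

Hamilton product q⊗(0,ω) = (-1.1000000, 0.0535535, -1.2399498, -0.3156856)
q + ½dt·q⊗(0,ω), renormalized = (-0.7287, 0.0011, 0.4749, 0.4934)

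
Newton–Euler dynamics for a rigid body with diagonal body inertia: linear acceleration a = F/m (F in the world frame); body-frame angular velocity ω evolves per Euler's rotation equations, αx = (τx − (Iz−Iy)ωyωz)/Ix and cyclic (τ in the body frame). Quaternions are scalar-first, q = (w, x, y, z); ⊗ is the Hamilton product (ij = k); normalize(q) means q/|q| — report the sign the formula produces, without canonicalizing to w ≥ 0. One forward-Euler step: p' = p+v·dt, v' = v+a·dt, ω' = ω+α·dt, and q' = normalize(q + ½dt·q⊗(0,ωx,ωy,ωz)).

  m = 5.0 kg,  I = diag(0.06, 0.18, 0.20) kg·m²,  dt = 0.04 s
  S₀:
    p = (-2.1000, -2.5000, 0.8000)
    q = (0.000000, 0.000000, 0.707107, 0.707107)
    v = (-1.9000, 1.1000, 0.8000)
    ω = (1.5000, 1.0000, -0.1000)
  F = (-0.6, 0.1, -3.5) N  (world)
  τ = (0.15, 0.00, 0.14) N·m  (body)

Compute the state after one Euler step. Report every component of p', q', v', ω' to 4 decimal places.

ω×(Iω) gyroscopic = (-0.0020, 0.0210, 0.1800)
α = I⁻¹(τ − ω×Iω) = (2.5333, -0.1167, -0.2000)
ω' = ω + α·dt = (1.6013, 0.9953, -0.1080)
2q̇ = q⊗(0,ω) = (-0.6363963, -0.7778177, 1.0606605, -1.0606605)
updated quaternion q' = (-0.0127, -0.0155, 0.7278, 0.6854)
p + v·dt = (-2.1760, -2.4560, 0.8320)
new velocity v' = (-1.9048, 1.1008, 0.7720)

p' = (-2.1760, -2.4560, 0.8320)
q' = (-0.0127, -0.0155, 0.7278, 0.6854)
v' = (-1.9048, 1.1008, 0.7720)
ω' = (1.6013, 0.9953, -0.1080)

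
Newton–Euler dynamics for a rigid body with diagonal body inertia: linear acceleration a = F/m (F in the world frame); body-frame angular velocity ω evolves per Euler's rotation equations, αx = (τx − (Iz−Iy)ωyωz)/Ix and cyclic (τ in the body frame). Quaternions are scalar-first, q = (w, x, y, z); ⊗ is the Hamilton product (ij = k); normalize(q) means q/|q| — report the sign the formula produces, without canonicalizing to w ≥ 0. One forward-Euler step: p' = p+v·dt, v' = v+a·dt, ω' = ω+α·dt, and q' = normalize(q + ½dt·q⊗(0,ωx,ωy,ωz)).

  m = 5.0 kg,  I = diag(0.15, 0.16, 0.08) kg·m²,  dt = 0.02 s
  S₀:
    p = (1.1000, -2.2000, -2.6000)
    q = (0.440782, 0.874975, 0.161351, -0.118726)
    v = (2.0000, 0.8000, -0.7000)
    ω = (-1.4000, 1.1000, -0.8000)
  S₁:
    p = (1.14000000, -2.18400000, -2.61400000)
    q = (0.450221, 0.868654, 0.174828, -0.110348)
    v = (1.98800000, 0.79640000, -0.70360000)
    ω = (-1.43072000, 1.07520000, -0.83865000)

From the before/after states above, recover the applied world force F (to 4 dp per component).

velocity change Δv = (-0.01200000, -0.00360000, -0.00360000)
applied force F = (-3.0000, -0.9000, -0.9000)

F = (-3.0000, -0.9000, -0.9000)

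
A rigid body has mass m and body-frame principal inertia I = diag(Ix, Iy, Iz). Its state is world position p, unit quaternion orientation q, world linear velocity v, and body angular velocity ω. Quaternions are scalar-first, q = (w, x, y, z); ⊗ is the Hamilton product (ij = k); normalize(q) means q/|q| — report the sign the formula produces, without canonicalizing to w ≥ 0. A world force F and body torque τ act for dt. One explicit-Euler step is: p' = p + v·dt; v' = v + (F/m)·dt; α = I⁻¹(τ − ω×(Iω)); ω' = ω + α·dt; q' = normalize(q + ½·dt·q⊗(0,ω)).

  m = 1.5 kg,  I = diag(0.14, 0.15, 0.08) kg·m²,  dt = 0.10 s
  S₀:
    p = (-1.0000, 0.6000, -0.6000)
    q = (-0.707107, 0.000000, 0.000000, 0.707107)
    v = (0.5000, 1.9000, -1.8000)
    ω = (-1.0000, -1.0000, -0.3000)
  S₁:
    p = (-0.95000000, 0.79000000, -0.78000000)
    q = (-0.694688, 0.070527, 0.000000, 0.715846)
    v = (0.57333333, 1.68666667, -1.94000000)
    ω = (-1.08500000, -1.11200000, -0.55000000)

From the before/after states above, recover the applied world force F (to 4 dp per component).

F = (1.1000, -3.2000, -2.1000)

Δv = v₁−v₀ = (0.07333333, -0.21333333, -0.14000000)
m·(v₁−v₀)/dt = (1.1000, -3.2000, -2.1000)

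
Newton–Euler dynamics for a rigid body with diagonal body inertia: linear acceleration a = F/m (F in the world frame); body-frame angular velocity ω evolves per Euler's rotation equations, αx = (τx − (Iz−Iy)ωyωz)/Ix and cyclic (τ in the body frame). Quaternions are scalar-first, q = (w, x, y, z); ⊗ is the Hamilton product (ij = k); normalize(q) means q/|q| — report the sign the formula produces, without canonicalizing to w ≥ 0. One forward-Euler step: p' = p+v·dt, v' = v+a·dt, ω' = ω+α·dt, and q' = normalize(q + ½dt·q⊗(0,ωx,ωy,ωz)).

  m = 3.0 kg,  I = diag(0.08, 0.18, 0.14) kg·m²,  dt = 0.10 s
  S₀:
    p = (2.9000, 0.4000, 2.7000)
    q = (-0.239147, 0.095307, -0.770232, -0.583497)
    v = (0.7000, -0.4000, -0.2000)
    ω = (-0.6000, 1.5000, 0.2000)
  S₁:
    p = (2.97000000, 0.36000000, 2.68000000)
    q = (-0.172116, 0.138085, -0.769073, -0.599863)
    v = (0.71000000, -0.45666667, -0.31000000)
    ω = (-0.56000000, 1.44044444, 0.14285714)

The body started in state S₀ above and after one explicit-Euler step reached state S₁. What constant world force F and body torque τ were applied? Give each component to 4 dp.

F = (0.3000, -1.7000, -3.3000)
τ = (0.0200, -0.1000, -0.1700)

v₁ − v₀ = (0.01000000, -0.05666667, -0.11000000)
F = m·Δv/dt = (0.3000, -1.7000, -3.3000)
ω₁ − ω₀ = (0.04000000, -0.05955556, -0.05714286)
τ = I·(Δω/dt) + ω₀×(Iω₀) = (0.0200, -0.1000, -0.1700)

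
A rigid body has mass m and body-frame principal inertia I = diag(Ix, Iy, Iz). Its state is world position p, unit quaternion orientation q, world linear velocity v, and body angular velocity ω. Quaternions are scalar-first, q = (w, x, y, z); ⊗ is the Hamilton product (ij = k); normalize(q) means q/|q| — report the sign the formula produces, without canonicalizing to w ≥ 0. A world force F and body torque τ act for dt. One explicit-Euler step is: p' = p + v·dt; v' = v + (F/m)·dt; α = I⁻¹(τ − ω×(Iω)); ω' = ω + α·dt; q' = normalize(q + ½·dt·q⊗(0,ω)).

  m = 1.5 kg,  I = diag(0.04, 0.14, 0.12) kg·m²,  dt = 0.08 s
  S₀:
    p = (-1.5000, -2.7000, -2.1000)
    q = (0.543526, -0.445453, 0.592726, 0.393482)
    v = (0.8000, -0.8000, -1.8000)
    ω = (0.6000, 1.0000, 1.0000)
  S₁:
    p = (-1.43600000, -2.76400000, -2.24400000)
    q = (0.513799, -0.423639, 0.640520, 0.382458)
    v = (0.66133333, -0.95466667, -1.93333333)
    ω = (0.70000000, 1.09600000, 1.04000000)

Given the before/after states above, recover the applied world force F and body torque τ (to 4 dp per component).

velocity change Δv = (-0.13866667, -0.15466667, -0.13333333)
m·(v₁−v₀)/dt = (-2.6000, -2.9000, -2.5000)
ω₁ − ω₀ = (0.10000000, 0.09600000, 0.04000000)
applied torque τ = (0.0300, 0.1200, 0.1200)

F = (-2.6000, -2.9000, -2.5000)
τ = (0.0300, 0.1200, 0.1200)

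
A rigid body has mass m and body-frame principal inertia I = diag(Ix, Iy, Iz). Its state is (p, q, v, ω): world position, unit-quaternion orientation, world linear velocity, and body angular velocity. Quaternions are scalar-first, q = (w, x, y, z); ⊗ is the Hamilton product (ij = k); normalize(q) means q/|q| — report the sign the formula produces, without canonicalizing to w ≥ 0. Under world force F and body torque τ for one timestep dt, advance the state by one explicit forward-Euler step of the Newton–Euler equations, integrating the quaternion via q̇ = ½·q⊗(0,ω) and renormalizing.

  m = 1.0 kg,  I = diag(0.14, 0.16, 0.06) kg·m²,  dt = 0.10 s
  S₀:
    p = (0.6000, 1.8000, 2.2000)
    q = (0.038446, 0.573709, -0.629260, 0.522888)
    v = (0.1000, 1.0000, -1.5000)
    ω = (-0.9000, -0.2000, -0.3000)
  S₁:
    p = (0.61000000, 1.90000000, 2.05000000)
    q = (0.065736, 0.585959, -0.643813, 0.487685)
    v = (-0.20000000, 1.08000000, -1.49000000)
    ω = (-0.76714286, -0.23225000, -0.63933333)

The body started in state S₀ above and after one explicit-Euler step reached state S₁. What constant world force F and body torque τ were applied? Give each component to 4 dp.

F = (-3.0000, 0.8000, 0.1000)
τ = (0.1800, -0.0300, -0.2000)

v₁ − v₀ = (-0.30000000, 0.08000000, 0.01000000)
applied force F = (-3.0000, 0.8000, 0.1000)
rate change Δω = (0.13285714, -0.03225000, -0.33933333)
precession coupling = (-0.0060, 0.0216, 0.0036)
applied torque τ = (0.1800, -0.0300, -0.2000)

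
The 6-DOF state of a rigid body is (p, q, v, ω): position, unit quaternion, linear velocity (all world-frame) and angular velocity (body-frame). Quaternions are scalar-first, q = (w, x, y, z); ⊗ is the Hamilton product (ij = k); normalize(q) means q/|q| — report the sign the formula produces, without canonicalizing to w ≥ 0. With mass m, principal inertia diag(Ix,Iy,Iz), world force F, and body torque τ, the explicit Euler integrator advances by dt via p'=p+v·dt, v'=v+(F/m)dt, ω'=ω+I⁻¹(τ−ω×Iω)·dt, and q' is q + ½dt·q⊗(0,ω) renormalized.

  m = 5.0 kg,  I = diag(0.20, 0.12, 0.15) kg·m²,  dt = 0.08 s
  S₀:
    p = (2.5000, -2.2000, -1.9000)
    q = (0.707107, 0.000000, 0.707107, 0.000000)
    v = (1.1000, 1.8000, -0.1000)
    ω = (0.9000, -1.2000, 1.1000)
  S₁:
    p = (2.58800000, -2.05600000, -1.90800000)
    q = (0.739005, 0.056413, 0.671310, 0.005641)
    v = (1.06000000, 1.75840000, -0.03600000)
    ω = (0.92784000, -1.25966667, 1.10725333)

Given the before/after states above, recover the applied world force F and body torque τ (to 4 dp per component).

rate change Δω = (0.02784000, -0.05966667, 0.00725333)
precession coupling = (-0.0396, 0.0495, 0.0864)
applied torque τ = (0.0300, -0.0400, 0.1000)
v₁ − v₀ = (-0.04000000, -0.04160000, 0.06400000)
m·(v₁−v₀)/dt = (-2.5000, -2.6000, 4.0000)

F = (-2.5000, -2.6000, 4.0000)
τ = (0.0300, -0.0400, 0.1000)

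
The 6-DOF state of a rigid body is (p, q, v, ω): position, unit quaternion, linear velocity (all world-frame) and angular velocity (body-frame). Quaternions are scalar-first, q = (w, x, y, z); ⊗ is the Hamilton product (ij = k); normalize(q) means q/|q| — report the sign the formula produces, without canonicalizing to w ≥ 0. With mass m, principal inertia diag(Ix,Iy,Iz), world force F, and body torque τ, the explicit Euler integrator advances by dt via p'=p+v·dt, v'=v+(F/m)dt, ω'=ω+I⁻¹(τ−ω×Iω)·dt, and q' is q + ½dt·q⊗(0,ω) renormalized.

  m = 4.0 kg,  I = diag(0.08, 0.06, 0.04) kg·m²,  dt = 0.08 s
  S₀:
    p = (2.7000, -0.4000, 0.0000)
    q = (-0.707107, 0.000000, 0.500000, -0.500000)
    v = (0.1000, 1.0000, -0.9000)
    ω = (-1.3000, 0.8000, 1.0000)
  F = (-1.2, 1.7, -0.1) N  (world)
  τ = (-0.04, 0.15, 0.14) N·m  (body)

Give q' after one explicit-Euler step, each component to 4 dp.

q' = (-0.7012, 0.0726, 0.5020, -0.5010)

q⊗(0,ω) = (0.1000000, 1.8192391, 0.0843144, -0.0571070)
q' = normalize(q + ½dt·q⊗(0,ω)) = (-0.7012, 0.0726, 0.5020, -0.5010)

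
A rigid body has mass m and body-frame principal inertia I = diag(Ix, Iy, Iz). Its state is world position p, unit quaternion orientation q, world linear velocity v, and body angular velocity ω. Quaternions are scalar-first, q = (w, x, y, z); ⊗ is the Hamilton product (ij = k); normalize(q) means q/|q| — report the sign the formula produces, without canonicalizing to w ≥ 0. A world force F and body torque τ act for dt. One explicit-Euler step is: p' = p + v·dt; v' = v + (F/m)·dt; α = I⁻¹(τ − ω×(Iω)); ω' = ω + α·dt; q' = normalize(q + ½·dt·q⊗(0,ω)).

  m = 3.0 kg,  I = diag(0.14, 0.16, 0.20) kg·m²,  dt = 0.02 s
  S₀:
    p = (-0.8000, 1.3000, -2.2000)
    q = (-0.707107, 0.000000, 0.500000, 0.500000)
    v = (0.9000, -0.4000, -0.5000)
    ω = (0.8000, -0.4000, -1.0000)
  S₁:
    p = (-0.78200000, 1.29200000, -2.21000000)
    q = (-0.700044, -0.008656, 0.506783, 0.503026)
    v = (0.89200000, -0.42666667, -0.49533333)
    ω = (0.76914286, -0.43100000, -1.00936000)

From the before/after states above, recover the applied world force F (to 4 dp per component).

F = (-1.2000, -4.0000, 0.7000)

velocity change Δv = (-0.00800000, -0.02666667, 0.00466667)
F = m·Δv/dt = (-1.2000, -4.0000, 0.7000)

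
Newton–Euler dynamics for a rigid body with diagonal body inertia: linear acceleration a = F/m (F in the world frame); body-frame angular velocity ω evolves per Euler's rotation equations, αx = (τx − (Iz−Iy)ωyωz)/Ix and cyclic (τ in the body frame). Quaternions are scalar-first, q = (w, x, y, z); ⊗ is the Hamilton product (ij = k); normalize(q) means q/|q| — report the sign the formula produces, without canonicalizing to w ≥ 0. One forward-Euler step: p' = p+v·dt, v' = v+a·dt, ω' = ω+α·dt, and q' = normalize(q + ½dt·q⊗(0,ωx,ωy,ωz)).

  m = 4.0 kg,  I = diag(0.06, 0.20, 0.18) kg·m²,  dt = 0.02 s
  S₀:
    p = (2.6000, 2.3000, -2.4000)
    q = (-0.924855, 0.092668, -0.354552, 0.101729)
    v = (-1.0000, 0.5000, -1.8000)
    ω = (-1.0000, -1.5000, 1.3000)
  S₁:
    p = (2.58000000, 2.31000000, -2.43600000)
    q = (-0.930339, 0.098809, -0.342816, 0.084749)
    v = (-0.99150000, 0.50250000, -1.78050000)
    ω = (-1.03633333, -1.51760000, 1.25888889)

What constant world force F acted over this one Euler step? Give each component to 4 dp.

F = (1.7000, 0.5000, 3.9000)

velocity change Δv = (0.00850000, 0.00250000, 0.01950000)
F = m·Δv/dt = (1.7000, 0.5000, 3.9000)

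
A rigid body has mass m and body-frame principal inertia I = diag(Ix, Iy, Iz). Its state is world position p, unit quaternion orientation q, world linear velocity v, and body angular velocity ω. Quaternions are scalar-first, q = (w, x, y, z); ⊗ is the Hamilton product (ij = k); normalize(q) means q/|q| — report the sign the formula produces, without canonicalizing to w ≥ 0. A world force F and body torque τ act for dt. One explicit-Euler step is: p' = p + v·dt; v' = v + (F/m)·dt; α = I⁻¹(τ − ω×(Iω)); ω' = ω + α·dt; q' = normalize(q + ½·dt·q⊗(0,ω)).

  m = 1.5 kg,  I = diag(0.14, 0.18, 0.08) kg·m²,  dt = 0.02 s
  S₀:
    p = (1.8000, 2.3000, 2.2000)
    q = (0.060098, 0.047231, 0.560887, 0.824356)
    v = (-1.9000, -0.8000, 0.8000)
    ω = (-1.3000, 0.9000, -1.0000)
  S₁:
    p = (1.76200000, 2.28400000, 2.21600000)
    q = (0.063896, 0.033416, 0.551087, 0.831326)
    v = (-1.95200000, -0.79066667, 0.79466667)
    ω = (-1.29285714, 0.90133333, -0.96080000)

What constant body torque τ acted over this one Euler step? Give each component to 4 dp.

τ = (0.1400, 0.0900, 0.1100)

ω₁ − ω₀ = (0.00714286, 0.00133333, 0.03920000)
gyro term ω₀×Iω₀ = (0.0900, 0.0780, -0.0468)
I·α + gyro = (0.1400, 0.0900, 0.1100)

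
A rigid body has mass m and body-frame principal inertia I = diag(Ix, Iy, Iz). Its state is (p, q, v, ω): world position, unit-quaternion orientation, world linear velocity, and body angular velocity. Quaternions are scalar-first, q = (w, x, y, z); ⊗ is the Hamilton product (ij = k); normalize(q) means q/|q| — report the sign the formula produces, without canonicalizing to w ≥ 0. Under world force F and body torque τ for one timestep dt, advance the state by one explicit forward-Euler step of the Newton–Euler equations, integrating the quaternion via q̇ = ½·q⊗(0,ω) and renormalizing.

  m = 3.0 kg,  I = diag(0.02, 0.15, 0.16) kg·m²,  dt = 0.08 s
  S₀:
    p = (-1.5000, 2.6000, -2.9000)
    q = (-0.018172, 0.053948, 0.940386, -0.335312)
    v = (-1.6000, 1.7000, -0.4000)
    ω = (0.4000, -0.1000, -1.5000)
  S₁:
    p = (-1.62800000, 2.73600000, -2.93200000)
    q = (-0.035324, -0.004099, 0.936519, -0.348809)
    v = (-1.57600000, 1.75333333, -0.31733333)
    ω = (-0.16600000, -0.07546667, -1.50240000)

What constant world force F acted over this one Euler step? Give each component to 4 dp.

v₁ − v₀ = (0.02400000, 0.05333333, 0.08266667)
m·(v₁−v₀)/dt = (0.9000, 2.0000, 3.1000)

F = (0.9000, 2.0000, 3.1000)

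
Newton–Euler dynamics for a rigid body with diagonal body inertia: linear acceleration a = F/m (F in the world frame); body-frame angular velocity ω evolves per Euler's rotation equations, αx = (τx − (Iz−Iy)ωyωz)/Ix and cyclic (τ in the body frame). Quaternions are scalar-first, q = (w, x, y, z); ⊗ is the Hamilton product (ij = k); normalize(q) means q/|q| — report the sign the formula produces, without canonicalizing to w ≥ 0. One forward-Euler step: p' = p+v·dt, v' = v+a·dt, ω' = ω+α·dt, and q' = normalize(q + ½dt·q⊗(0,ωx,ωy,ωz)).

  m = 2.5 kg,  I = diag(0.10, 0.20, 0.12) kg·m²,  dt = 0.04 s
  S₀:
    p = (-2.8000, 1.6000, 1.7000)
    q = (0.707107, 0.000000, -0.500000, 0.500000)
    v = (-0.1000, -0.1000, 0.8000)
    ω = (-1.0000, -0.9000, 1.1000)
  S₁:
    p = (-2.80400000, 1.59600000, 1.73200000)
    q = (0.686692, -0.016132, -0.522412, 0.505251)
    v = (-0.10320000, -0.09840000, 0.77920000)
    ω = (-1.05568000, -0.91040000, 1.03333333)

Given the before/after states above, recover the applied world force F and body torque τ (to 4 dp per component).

velocity change Δv = (-0.00320000, 0.00160000, -0.02080000)
m·(v₁−v₀)/dt = (-0.2000, 0.1000, -1.3000)
rate change Δω = (-0.05568000, -0.01040000, -0.06666667)
gyro term ω₀×Iω₀ = (0.0792, 0.0220, 0.0900)
I·α + gyro = (-0.0600, -0.0300, -0.1100)

F = (-0.2000, 0.1000, -1.3000)
τ = (-0.0600, -0.0300, -0.1100)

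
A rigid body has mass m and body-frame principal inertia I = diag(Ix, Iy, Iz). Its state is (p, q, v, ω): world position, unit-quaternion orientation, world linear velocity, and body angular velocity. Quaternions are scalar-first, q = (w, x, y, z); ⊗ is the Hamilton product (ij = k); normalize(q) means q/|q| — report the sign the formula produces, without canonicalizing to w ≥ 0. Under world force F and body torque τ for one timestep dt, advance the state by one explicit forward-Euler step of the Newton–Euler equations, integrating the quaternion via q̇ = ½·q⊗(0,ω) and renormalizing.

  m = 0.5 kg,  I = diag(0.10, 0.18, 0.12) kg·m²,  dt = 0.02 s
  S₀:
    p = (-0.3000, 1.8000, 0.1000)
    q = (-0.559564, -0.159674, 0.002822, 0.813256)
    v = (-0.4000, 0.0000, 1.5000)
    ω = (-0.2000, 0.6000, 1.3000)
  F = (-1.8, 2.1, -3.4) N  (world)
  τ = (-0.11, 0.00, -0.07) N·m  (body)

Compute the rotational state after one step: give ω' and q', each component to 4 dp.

ω×(Iω) gyroscopic = (-0.0468, 0.0052, -0.0096)
(τ − ω×Iω)/I = (-0.6320, -0.0289, -0.5033)
new body rate ω' = (-0.2126, 0.5994, 1.2899)
2q̇ = q⊗(0,ω) = (-1.0908608, -0.3723722, -0.2908134, -0.8226732)
q + ½dt·q⊗(0,ω), renormalized = (-0.5704, -0.1634, -0.0001, 0.8049)

ω' = (-0.2126, 0.5994, 1.2899)
q' = (-0.5704, -0.1634, -0.0001, 0.8049)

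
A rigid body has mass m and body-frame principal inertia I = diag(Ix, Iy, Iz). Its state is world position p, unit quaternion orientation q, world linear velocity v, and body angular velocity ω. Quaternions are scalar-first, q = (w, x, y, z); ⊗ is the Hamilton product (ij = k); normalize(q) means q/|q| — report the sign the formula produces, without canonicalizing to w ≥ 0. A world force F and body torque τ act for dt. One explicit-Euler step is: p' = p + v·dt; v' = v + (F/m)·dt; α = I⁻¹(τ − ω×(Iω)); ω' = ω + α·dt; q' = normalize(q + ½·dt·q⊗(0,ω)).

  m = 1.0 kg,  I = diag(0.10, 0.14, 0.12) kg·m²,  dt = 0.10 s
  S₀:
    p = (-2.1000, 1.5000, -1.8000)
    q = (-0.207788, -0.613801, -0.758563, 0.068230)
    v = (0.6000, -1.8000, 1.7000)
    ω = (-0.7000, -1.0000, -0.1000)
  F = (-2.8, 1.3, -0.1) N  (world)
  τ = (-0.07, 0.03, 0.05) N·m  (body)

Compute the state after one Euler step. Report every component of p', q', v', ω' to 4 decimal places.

new position p' = (-2.0400, 1.3200, -1.6300)
new velocity v' = (0.3200, -1.6700, 1.6900)
gyro term ω×Iω = (-0.0020, -0.0014, 0.0280)
(τ − ω×Iω)/I = (-0.6800, 0.2243, 0.1833)
ω + α·dt = (-0.7680, -0.9776, -0.0817)
2q̇ = q⊗(0,ω) = (-1.1814007, 0.2895379, 0.0986469, 0.1035857)
updated quaternion q' = (-0.2664, -0.5982, -0.7522, 0.0733)

p' = (-2.0400, 1.3200, -1.6300)
q' = (-0.2664, -0.5982, -0.7522, 0.0733)
v' = (0.3200, -1.6700, 1.6900)
ω' = (-0.7680, -0.9776, -0.0817)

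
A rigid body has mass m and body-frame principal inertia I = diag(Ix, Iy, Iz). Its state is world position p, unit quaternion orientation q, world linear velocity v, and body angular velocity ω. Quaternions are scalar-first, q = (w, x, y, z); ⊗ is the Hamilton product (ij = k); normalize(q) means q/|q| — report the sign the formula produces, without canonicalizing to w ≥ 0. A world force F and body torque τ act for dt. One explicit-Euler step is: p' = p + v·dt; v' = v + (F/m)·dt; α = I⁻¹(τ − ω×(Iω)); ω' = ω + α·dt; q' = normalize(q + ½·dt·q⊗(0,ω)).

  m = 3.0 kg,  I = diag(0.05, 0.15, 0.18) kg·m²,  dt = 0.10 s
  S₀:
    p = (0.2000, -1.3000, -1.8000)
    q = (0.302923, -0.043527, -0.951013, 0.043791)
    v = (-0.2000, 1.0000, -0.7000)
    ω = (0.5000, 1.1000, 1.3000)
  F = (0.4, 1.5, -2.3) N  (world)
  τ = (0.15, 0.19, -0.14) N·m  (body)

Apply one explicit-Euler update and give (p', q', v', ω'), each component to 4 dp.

p' = (0.1800, -1.2000, -1.8700)
q' = (0.3521, -0.0998, -0.9268, 0.0845)
v' = (-0.1867, 1.0500, -0.7767)
ω' = (0.7142, 1.2830, 1.1917)

ω×(Iω) gyroscopic = (0.0429, -0.0845, 0.0550)
angular accel α = (2.1420, 1.8300, -1.0833)
ω + α·dt = (0.7142, 1.2830, 1.1917)
Hamilton product q⊗(0,ω) = (1.0109495, -1.1330255, 0.4116959, 0.8214267)
q' = normalize(q + ½dt·q⊗(0,ω)) = (0.3521, -0.0998, -0.9268, 0.0845)
linear accel F/m = (0.1333, 0.5000, -0.7667)
p + v·dt = (0.1800, -1.2000, -1.8700)
v' = v + a·dt = (-0.1867, 1.0500, -0.7767)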